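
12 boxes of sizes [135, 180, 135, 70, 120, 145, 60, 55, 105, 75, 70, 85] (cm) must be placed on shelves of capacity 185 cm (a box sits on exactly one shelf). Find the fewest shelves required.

8

Total = 180 + 145 + 135 + 135 + 120 + 105 + 85 + 75 + 70 + 70 + 60 + 55 = 1235 cm.
Lower bound: ⌈1235/185⌉ = 7 shelves.
A packing using 8 shelves:
  shelf 1: 180 = 180
  shelf 2: 145 = 145
  shelf 3: 135 = 135
  shelf 4: 135 = 135
  shelf 5: 120 + 60 = 180
  shelf 6: 105 + 75 = 180
  shelf 7: 85 + 70 = 155
  shelf 8: 70 + 55 = 125
No arrangement into 7 shelves stays within capacity, so 8 is optimal.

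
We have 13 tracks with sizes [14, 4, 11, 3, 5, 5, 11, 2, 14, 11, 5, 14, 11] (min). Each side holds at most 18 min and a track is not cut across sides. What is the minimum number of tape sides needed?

7

Total = 14 + 14 + 14 + 11 + 11 + 11 + 11 + 5 + 5 + 5 + 4 + 3 + 2 = 110 min.
Lower bound: ⌈110/18⌉ = 7 tape sides.
A packing using 7 tape sides:
  side 1: 14 + 4 = 18
  side 2: 14 + 3 = 17
  side 3: 14 + 2 = 16
  side 4: 11 + 5 = 16
  side 5: 11 + 5 = 16
  side 6: 11 + 5 = 16
  side 7: 11 = 11
This matches the lower bound, so 7 is optimal.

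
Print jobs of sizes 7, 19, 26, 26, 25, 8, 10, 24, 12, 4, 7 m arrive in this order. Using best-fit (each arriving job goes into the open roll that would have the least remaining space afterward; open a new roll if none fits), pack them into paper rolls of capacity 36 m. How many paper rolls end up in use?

5

  7 → roll 1 (new)  [load 7/36]
  19 → roll 1  [load 26/36]
  26 → roll 2 (new)  [load 26/36]
  26 → roll 3 (new)  [load 26/36]
  25 → roll 4 (new)  [load 25/36]
  8 → roll 1  [load 34/36]
  10 → roll 2  [load 36/36]
  24 → roll 5 (new)  [load 24/36]
  12 → roll 5  [load 36/36]
  4 → roll 3  [load 30/36]
  7 → roll 4  [load 32/36]
5 paper rolls opened.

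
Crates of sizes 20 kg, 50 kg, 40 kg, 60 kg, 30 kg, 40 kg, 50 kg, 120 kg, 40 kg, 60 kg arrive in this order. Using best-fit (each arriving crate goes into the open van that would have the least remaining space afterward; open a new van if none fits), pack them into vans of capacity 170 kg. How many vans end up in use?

4

  20 → van 1 (new)  [load 20/170]
  50 → van 1  [load 70/170]
  40 → van 1  [load 110/170]
  60 → van 1  [load 170/170]
  30 → van 2 (new)  [load 30/170]
  40 → van 2  [load 70/170]
  50 → van 2  [load 120/170]
  120 → van 3 (new)  [load 120/170]
  40 → van 2  [load 160/170]
  60 → van 4 (new)  [load 60/170]
4 vans opened.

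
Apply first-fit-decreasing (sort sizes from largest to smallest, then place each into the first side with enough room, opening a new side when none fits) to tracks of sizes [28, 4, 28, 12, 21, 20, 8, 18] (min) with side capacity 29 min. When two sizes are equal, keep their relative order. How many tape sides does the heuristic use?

6

Sorted descending: 28, 28, 21, 20, 18, 12, 8, 4.
  28 → side 1 (new)  [load 28/29]
  28 → side 2 (new)  [load 28/29]
  21 → side 3 (new)  [load 21/29]
  20 → side 4 (new)  [load 20/29]
  18 → side 5 (new)  [load 18/29]
  12 → side 6 (new)  [load 12/29]
  8 → side 3  [load 29/29]
  4 → side 4  [load 24/29]
6 tape sides opened.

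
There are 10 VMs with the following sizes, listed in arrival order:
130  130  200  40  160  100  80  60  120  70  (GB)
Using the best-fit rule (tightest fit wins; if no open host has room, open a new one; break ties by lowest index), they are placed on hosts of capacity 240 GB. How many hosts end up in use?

  130 → host 1 (new)  [load 130/240]
  130 → host 2 (new)  [load 130/240]
  200 → host 3 (new)  [load 200/240]
  40 → host 3  [load 240/240]
  160 → host 4 (new)  [load 160/240]
  100 → host 1  [load 230/240]
  80 → host 4  [load 240/240]
  60 → host 2  [load 190/240]
  120 → host 5 (new)  [load 120/240]
  70 → host 5  [load 190/240]
5 hosts opened.

5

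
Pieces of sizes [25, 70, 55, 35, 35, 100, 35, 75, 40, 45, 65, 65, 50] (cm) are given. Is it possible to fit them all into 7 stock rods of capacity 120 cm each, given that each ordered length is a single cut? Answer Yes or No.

A valid assignment using 7 stock rods:
  stock rod 1: 100 = 100
  stock rod 2: 75 + 45 = 120
  stock rod 3: 70 + 50 = 120
  stock rod 4: 65 + 55 = 120
  stock rod 5: 65 + 40 = 105
  stock rod 6: 35 + 35 + 35 = 105
  stock rod 7: 25 = 25
Every load is within 120 cm, so 7 stock rods suffice.

Yes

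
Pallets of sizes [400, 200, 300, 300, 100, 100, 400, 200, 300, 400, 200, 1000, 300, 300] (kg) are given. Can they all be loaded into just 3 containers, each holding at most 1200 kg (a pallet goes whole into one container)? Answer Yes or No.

No

Total = 4500 kg; ⌈4500/1200⌉ = 4.
At least 4 containers are required, but only 3 are allowed.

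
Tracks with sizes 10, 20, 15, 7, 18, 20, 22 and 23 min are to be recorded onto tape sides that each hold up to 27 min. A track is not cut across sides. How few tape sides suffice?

Total = 23 + 22 + 20 + 20 + 18 + 15 + 10 + 7 = 135 min.
Lower bound: ⌈135/27⌉ = 5 tape sides.
Also, 6 tracks each exceed 27/2 min, and no two of those can share a side, so at least 6 tape sides are needed.
A packing using 6 tape sides:
  side 1: 23 = 23
  side 2: 22 = 22
  side 3: 20 + 7 = 27
  side 4: 20 = 20
  side 5: 18 = 18
  side 6: 15 + 10 = 25
This matches the lower bound, so 6 is optimal.

6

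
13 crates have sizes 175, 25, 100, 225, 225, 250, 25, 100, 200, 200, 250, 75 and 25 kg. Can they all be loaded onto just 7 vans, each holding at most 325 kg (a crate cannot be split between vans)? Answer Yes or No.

A valid assignment using 7 vans:
  van 1: 250 + 75 = 325
  van 2: 250 + 25 + 25 + 25 = 325
  van 3: 225 + 100 = 325
  van 4: 225 + 100 = 325
  van 5: 200 = 200
  van 6: 200 = 200
  van 7: 175 = 175
Every load is within 325 kg, so 7 vans suffice.

Yes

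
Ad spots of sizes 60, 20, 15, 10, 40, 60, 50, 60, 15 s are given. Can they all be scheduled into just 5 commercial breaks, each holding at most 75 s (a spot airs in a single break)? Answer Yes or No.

A valid assignment using 5 commercial breaks:
  break 1: 60 + 15 = 75
  break 2: 60 + 15 = 75
  break 3: 60 + 10 = 70
  break 4: 50 + 20 = 70
  break 5: 40 = 40
Every load is within 75 s, so 5 commercial breaks suffice.

Yes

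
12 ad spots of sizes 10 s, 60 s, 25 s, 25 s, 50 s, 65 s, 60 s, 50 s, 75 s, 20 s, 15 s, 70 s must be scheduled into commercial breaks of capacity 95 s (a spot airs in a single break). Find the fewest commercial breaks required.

Total = 75 + 70 + 65 + 60 + 60 + 50 + 50 + 25 + 25 + 20 + 15 + 10 = 525 s.
Lower bound: ⌈525/95⌉ = 6 commercial breaks.
Also, 7 ad spots each exceed 95/2 s, and no two of those can share a break, so at least 7 commercial breaks are needed.
A packing using 7 commercial breaks:
  break 1: 75 + 20 = 95
  break 2: 70 + 25 = 95
  break 3: 65 + 25 = 90
  break 4: 60 + 15 + 10 = 85
  break 5: 60 = 60
  break 6: 50 = 50
  break 7: 50 = 50
This matches the lower bound, so 7 is optimal.

7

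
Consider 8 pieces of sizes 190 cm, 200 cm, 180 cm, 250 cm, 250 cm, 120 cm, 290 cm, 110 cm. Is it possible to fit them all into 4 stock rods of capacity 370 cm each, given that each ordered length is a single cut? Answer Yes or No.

Total = 1590 cm; ⌈1590/370⌉ = 5.
At least 5 stock rods are required, but only 4 are allowed.

No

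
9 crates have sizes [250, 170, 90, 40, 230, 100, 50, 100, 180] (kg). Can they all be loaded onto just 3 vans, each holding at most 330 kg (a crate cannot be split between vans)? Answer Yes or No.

Total = 1210 kg; ⌈1210/330⌉ = 4.
At least 4 vans are required, but only 3 are allowed.

No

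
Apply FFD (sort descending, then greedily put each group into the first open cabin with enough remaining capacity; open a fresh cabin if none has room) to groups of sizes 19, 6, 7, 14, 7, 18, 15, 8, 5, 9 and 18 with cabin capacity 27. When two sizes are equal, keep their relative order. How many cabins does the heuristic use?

5

Sorted descending: 19, 18, 18, 15, 14, 9, 8, 7, 7, 6, 5.
  19 → cabin 1 (new)  [load 19/27]
  18 → cabin 2 (new)  [load 18/27]
  18 → cabin 3 (new)  [load 18/27]
  15 → cabin 4 (new)  [load 15/27]
  14 → cabin 5 (new)  [load 14/27]
  9 → cabin 2  [load 27/27]
  8 → cabin 1  [load 27/27]
  7 → cabin 3  [load 25/27]
  7 → cabin 4  [load 22/27]
  6 → cabin 5  [load 20/27]
  5 → cabin 4  [load 27/27]
5 cabins opened.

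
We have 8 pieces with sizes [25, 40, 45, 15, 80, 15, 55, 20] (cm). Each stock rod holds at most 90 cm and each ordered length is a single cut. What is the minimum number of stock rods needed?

4

Total = 80 + 55 + 45 + 40 + 25 + 20 + 15 + 15 = 295 cm.
Lower bound: ⌈295/90⌉ = 4 stock rods.
A packing using 4 stock rods:
  stock rod 1: 80 = 80
  stock rod 2: 55 + 25 = 80
  stock rod 3: 45 + 40 = 85
  stock rod 4: 20 + 15 + 15 = 50
This matches the lower bound, so 4 is optimal.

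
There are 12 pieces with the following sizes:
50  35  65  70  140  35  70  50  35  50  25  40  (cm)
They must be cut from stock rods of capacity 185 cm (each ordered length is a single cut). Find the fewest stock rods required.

4

Total = 140 + 70 + 70 + 65 + 50 + 50 + 50 + 40 + 35 + 35 + 35 + 25 = 665 cm.
Lower bound: ⌈665/185⌉ = 4 stock rods.
A packing using 4 stock rods:
  stock rod 1: 140 + 40 = 180
  stock rod 2: 70 + 70 + 35 = 175
  stock rod 3: 65 + 50 + 50 = 165
  stock rod 4: 50 + 35 + 35 + 25 = 145
This matches the lower bound, so 4 is optimal.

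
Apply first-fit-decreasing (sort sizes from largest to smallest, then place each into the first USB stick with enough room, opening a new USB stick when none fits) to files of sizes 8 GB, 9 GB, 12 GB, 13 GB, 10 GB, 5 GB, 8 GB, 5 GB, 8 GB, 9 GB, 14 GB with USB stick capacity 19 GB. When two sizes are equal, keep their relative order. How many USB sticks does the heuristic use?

6

Sorted descending: 14, 13, 12, 10, 9, 9, 8, 8, 8, 5, 5.
  14 → USB stick 1 (new)  [load 14/19]
  13 → USB stick 2 (new)  [load 13/19]
  12 → USB stick 3 (new)  [load 12/19]
  10 → USB stick 4 (new)  [load 10/19]
  9 → USB stick 4  [load 19/19]
  9 → USB stick 5 (new)  [load 9/19]
  8 → USB stick 5  [load 17/19]
  8 → USB stick 6 (new)  [load 8/19]
  8 → USB stick 6  [load 16/19]
  5 → USB stick 1  [load 19/19]
  5 → USB stick 2  [load 18/19]
6 USB sticks opened.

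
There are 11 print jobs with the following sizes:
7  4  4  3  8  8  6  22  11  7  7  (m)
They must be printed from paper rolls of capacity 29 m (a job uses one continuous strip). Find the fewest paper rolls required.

Total = 22 + 11 + 8 + 8 + 7 + 7 + 7 + 6 + 4 + 4 + 3 = 87 m.
Lower bound: ⌈87/29⌉ = 3 paper rolls.
A packing using 3 paper rolls:
  roll 1: 22 + 7 = 29
  roll 2: 11 + 8 + 7 + 3 = 29
  roll 3: 8 + 7 + 6 + 4 + 4 = 29
This matches the lower bound, so 3 is optimal.

3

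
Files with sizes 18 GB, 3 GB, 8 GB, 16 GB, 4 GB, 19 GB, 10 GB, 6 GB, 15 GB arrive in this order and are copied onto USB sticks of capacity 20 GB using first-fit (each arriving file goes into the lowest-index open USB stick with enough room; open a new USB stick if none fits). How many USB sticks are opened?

  18 → USB stick 1 (new)  [load 18/20]
  3 → USB stick 2 (new)  [load 3/20]
  8 → USB stick 2  [load 11/20]
  16 → USB stick 3 (new)  [load 16/20]
  4 → USB stick 2  [load 15/20]
  19 → USB stick 4 (new)  [load 19/20]
  10 → USB stick 5 (new)  [load 10/20]
  6 → USB stick 5  [load 16/20]
  15 → USB stick 6 (new)  [load 15/20]
6 USB sticks opened.

6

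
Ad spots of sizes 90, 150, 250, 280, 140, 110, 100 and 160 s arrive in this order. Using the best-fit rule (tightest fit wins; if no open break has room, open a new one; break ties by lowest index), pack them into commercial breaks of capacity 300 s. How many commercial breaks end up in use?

5

  90 → break 1 (new)  [load 90/300]
  150 → break 1  [load 240/300]
  250 → break 2 (new)  [load 250/300]
  280 → break 3 (new)  [load 280/300]
  140 → break 4 (new)  [load 140/300]
  110 → break 4  [load 250/300]
  100 → break 5 (new)  [load 100/300]
  160 → break 5  [load 260/300]
5 commercial breaks opened.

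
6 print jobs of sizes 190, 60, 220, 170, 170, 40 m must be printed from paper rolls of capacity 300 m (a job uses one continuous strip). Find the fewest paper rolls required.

4

Total = 220 + 190 + 170 + 170 + 60 + 40 = 850 m.
Lower bound: ⌈850/300⌉ = 3 paper rolls.
Also, 4 print jobs each exceed 150 m, and no two of those can share a roll, so at least 4 paper rolls are needed.
A packing using 4 paper rolls:
  roll 1: 220 + 60 = 280
  roll 2: 190 + 40 = 230
  roll 3: 170 = 170
  roll 4: 170 = 170
This matches the lower bound, so 4 is optimal.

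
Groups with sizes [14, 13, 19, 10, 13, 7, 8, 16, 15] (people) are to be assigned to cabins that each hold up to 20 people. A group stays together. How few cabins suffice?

7

Total = 19 + 16 + 15 + 14 + 13 + 13 + 10 + 8 + 7 = 115 people.
Lower bound: ⌈115/20⌉ = 6 cabins.
A packing using 7 cabins:
  cabin 1: 19 = 19
  cabin 2: 16 = 16
  cabin 3: 15 = 15
  cabin 4: 14 = 14
  cabin 5: 13 + 7 = 20
  cabin 6: 13 = 13
  cabin 7: 10 + 8 = 18
No arrangement into 6 cabins stays within capacity, so 7 is optimal.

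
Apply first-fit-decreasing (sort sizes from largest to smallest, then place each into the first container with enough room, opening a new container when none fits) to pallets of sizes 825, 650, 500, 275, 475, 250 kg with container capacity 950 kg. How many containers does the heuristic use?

Sorted descending: 825, 650, 500, 475, 275, 250.
  825 → container 1 (new)  [load 825/950]
  650 → container 2 (new)  [load 650/950]
  500 → container 3 (new)  [load 500/950]
  475 → container 4 (new)  [load 475/950]
  275 → container 2  [load 925/950]
  250 → container 3  [load 750/950]
4 containers opened.

4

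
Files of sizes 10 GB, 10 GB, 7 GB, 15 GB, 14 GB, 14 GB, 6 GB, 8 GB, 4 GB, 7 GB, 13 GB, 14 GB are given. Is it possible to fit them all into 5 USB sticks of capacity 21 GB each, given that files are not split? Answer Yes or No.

Total = 122 GB; ⌈122/21⌉ = 6.
At least 6 USB sticks are required, but only 5 are allowed.

No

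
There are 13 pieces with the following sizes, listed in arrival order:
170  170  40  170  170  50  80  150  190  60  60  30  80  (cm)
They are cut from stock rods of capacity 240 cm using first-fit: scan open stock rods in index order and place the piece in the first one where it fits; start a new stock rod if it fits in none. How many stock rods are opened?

7

  170 → stock rod 1 (new)  [load 170/240]
  170 → stock rod 2 (new)  [load 170/240]
  40 → stock rod 1  [load 210/240]
  170 → stock rod 3 (new)  [load 170/240]
  170 → stock rod 4 (new)  [load 170/240]
  50 → stock rod 2  [load 220/240]
  80 → stock rod 5 (new)  [load 80/240]
  150 → stock rod 5  [load 230/240]
  190 → stock rod 6 (new)  [load 190/240]
  60 → stock rod 3  [load 230/240]
  60 → stock rod 4  [load 230/240]
  30 → stock rod 1  [load 240/240]
  80 → stock rod 7 (new)  [load 80/240]
7 stock rods opened.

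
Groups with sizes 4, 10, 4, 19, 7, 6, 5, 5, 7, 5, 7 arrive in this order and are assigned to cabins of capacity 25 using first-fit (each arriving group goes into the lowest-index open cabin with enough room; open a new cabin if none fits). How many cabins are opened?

4

  4 → cabin 1 (new)  [load 4/25]
  10 → cabin 1  [load 14/25]
  4 → cabin 1  [load 18/25]
  19 → cabin 2 (new)  [load 19/25]
  7 → cabin 1  [load 25/25]
  6 → cabin 2  [load 25/25]
  5 → cabin 3 (new)  [load 5/25]
  5 → cabin 3  [load 10/25]
  7 → cabin 3  [load 17/25]
  5 → cabin 3  [load 22/25]
  7 → cabin 4 (new)  [load 7/25]
4 cabins opened.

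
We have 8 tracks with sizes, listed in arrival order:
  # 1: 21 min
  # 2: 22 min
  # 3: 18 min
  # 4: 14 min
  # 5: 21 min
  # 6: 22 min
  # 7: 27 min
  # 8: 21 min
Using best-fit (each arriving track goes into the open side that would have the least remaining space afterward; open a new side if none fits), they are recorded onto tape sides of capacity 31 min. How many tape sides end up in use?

8

  21 → side 1 (new)  [load 21/31]
  22 → side 2 (new)  [load 22/31]
  18 → side 3 (new)  [load 18/31]
  14 → side 4 (new)  [load 14/31]
  21 → side 5 (new)  [load 21/31]
  22 → side 6 (new)  [load 22/31]
  27 → side 7 (new)  [load 27/31]
  21 → side 8 (new)  [load 21/31]
8 tape sides opened.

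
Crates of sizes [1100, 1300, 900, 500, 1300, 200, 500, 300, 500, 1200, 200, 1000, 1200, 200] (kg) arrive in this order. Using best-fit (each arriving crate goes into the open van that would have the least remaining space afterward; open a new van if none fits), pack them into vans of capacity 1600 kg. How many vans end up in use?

  1100 → van 1 (new)  [load 1100/1600]
  1300 → van 2 (new)  [load 1300/1600]
  900 → van 3 (new)  [load 900/1600]
  500 → van 1  [load 1600/1600]
  1300 → van 4 (new)  [load 1300/1600]
  200 → van 2  [load 1500/1600]
  500 → van 3  [load 1400/1600]
  300 → van 4  [load 1600/1600]
  500 → van 5 (new)  [load 500/1600]
  1200 → van 6 (new)  [load 1200/1600]
  200 → van 3  [load 1600/1600]
  1000 → van 5  [load 1500/1600]
  1200 → van 7 (new)  [load 1200/1600]
  200 → van 6  [load 1400/1600]
7 vans opened.

7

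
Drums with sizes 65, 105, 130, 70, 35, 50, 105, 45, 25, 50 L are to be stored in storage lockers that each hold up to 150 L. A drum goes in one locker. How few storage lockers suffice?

5

Total = 130 + 105 + 105 + 70 + 65 + 50 + 50 + 45 + 35 + 25 = 680 L.
Lower bound: ⌈680/150⌉ = 5 storage lockers.
A packing using 5 storage lockers:
  locker 1: 130 = 130
  locker 2: 105 + 45 = 150
  locker 3: 105 + 35 = 140
  locker 4: 70 + 65 = 135
  locker 5: 50 + 50 + 25 = 125
This matches the lower bound, so 5 is optimal.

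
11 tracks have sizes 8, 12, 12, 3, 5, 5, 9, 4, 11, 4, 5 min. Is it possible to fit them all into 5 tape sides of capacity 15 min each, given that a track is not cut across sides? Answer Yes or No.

Total = 78 min; ⌈78/15⌉ = 6.
At least 6 tape sides are required, but only 5 are allowed.

No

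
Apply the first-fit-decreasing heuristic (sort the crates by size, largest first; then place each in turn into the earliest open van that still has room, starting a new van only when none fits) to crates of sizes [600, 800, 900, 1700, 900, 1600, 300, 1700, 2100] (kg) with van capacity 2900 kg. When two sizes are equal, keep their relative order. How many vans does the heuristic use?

4

Sorted descending: 2100, 1700, 1700, 1600, 900, 900, 800, 600, 300.
  2100 → van 1 (new)  [load 2100/2900]
  1700 → van 2 (new)  [load 1700/2900]
  1700 → van 3 (new)  [load 1700/2900]
  1600 → van 4 (new)  [load 1600/2900]
  900 → van 2  [load 2600/2900]
  900 → van 3  [load 2600/2900]
  800 → van 1  [load 2900/2900]
  600 → van 4  [load 2200/2900]
  300 → van 2  [load 2900/2900]
4 vans opened.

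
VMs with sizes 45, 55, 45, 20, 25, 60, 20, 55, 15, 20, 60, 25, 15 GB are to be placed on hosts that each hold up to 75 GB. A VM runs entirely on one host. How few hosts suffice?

7

Total = 60 + 60 + 55 + 55 + 45 + 45 + 25 + 25 + 20 + 20 + 20 + 15 + 15 = 460 GB.
Lower bound: ⌈460/75⌉ = 7 hosts.
A packing using 7 hosts:
  host 1: 60 + 15 = 75
  host 2: 60 + 15 = 75
  host 3: 55 + 20 = 75
  host 4: 55 + 20 = 75
  host 5: 45 + 25 = 70
  host 6: 45 + 25 = 70
  host 7: 20 = 20
This matches the lower bound, so 7 is optimal.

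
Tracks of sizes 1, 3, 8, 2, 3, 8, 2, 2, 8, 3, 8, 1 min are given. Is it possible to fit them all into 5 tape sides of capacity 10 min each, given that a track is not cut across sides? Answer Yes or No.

Yes

A valid assignment using 5 tape sides:
  side 1: 8 + 2 = 10
  side 2: 8 + 2 = 10
  side 3: 8 + 2 = 10
  side 4: 8 + 1 + 1 = 10
  side 5: 3 + 3 + 3 = 9
Every load is within 10 min, so 5 tape sides suffice.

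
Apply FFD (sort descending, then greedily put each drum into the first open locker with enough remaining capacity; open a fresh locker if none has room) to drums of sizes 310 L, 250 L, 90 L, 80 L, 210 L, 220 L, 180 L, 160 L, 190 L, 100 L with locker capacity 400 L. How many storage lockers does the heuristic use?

Sorted descending: 310, 250, 220, 210, 190, 180, 160, 100, 90, 80.
  310 → locker 1 (new)  [load 310/400]
  250 → locker 2 (new)  [load 250/400]
  220 → locker 3 (new)  [load 220/400]
  210 → locker 4 (new)  [load 210/400]
  190 → locker 4  [load 400/400]
  180 → locker 3  [load 400/400]
  160 → locker 5 (new)  [load 160/400]
  100 → locker 2  [load 350/400]
  90 → locker 1  [load 400/400]
  80 → locker 5  [load 240/400]
5 storage lockers opened.

5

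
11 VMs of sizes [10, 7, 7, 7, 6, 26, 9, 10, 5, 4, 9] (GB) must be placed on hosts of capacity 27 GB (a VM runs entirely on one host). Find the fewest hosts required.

4

Total = 26 + 10 + 10 + 9 + 9 + 7 + 7 + 7 + 6 + 5 + 4 = 100 GB.
Lower bound: ⌈100/27⌉ = 4 hosts.
A packing using 4 hosts:
  host 1: 26 = 26
  host 2: 10 + 10 + 7 = 27
  host 3: 9 + 9 + 7 = 25
  host 4: 7 + 6 + 5 + 4 = 22
This matches the lower bound, so 4 is optimal.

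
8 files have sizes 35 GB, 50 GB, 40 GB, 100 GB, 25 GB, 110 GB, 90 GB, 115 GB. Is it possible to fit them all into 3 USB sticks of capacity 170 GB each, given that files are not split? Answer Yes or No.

Total = 565 GB; ⌈565/170⌉ = 4.
At least 4 USB sticks are required, but only 3 are allowed.

No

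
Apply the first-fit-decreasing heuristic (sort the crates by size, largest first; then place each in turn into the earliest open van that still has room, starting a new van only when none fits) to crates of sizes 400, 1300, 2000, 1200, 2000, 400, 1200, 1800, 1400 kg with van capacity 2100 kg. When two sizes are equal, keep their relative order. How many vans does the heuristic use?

7

Sorted descending: 2000, 2000, 1800, 1400, 1300, 1200, 1200, 400, 400.
  2000 → van 1 (new)  [load 2000/2100]
  2000 → van 2 (new)  [load 2000/2100]
  1800 → van 3 (new)  [load 1800/2100]
  1400 → van 4 (new)  [load 1400/2100]
  1300 → van 5 (new)  [load 1300/2100]
  1200 → van 6 (new)  [load 1200/2100]
  1200 → van 7 (new)  [load 1200/2100]
  400 → van 4  [load 1800/2100]
  400 → van 5  [load 1700/2100]
7 vans opened.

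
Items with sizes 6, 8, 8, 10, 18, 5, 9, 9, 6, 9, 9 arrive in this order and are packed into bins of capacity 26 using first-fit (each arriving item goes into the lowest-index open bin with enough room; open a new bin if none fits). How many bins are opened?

  6 → bin 1 (new)  [load 6/26]
  8 → bin 1  [load 14/26]
  8 → bin 1  [load 22/26]
  10 → bin 2 (new)  [load 10/26]
  18 → bin 3 (new)  [load 18/26]
  5 → bin 2  [load 15/26]
  9 → bin 2  [load 24/26]
  9 → bin 4 (new)  [load 9/26]
  6 → bin 3  [load 24/26]
  9 → bin 4  [load 18/26]
  9 → bin 5 (new)  [load 9/26]
5 bins opened.

5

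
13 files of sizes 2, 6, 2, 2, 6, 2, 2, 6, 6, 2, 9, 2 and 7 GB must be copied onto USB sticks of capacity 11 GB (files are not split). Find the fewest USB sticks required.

6

Total = 9 + 7 + 6 + 6 + 6 + 6 + 2 + 2 + 2 + 2 + 2 + 2 + 2 = 54 GB.
Lower bound: ⌈54/11⌉ = 5 USB sticks.
Also, 6 files each exceed 11/2 GB, and no two of those can share a USB stick, so at least 6 USB sticks are needed.
A packing using 6 USB sticks:
  USB stick 1: 9 + 2 = 11
  USB stick 2: 7 + 2 + 2 = 11
  USB stick 3: 6 + 2 + 2 = 10
  USB stick 4: 6 + 2 + 2 = 10
  USB stick 5: 6 = 6
  USB stick 6: 6 = 6
This matches the lower bound, so 6 is optimal.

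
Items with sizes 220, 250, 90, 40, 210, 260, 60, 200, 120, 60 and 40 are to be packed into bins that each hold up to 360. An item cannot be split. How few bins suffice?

Total = 260 + 250 + 220 + 210 + 200 + 120 + 90 + 60 + 60 + 40 + 40 = 1550.
Lower bound: ⌈1550/360⌉ = 5 bins.
A packing using 5 bins:
  bin 1: 260 + 90 = 350
  bin 2: 250 + 60 + 40 = 350
  bin 3: 220 + 120 = 340
  bin 4: 210 + 60 + 40 = 310
  bin 5: 200 = 200
This matches the lower bound, so 5 is optimal.

5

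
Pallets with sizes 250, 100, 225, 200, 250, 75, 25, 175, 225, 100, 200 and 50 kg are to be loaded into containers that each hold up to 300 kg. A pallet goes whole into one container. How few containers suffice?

7

Total = 250 + 250 + 225 + 225 + 200 + 200 + 175 + 100 + 100 + 75 + 50 + 25 = 1875 kg.
Lower bound: ⌈1875/300⌉ = 7 containers.
A packing using 7 containers:
  container 1: 250 + 50 = 300
  container 2: 250 + 25 = 275
  container 3: 225 + 75 = 300
  container 4: 225 = 225
  container 5: 200 + 100 = 300
  container 6: 200 + 100 = 300
  container 7: 175 = 175
This matches the lower bound, so 7 is optimal.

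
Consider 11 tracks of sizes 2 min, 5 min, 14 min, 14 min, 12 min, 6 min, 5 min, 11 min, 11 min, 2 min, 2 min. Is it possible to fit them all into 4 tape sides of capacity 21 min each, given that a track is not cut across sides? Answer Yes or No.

Total = 84 min; ⌈84/21⌉ = 4.
5 tracks each exceed half the capacity and cannot share a side, forcing at least 5 tape sides.
At least 5 tape sides are required, but only 4 are allowed.

No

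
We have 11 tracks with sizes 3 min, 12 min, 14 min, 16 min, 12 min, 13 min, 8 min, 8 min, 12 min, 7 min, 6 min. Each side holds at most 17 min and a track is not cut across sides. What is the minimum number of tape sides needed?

Total = 16 + 14 + 13 + 12 + 12 + 12 + 8 + 8 + 7 + 6 + 3 = 111 min.
Lower bound: ⌈111/17⌉ = 7 tape sides.
A packing using 8 tape sides:
  side 1: 16 = 16
  side 2: 14 + 3 = 17
  side 3: 13 = 13
  side 4: 12 = 12
  side 5: 12 = 12
  side 6: 12 = 12
  side 7: 8 + 8 = 16
  side 8: 7 + 6 = 13
No arrangement into 7 tape sides stays within capacity, so 8 is optimal.

8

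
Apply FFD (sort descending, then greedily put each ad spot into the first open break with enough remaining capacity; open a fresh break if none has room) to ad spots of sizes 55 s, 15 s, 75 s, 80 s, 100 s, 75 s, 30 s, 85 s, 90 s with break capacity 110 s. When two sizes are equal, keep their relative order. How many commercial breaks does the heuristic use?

Sorted descending: 100, 90, 85, 80, 75, 75, 55, 30, 15.
  100 → break 1 (new)  [load 100/110]
  90 → break 2 (new)  [load 90/110]
  85 → break 3 (new)  [load 85/110]
  80 → break 4 (new)  [load 80/110]
  75 → break 5 (new)  [load 75/110]
  75 → break 6 (new)  [load 75/110]
  55 → break 7 (new)  [load 55/110]
  30 → break 4  [load 110/110]
  15 → break 2  [load 105/110]
7 commercial breaks opened.

7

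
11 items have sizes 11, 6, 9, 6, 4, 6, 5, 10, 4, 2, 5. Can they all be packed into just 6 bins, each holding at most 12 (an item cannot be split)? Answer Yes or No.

No

Total = 68; ⌈68/12⌉ = 6.
The bound of 6 does not rule out 6, but exhaustive search shows no assignment into 6 bins of capacity 12 exists — the minimum is 7.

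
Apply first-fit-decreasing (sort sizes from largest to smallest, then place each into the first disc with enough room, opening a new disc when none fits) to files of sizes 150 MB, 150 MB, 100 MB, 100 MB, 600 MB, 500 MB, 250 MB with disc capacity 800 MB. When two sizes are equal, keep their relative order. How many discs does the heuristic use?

Sorted descending: 600, 500, 250, 150, 150, 100, 100.
  600 → disc 1 (new)  [load 600/800]
  500 → disc 2 (new)  [load 500/800]
  250 → disc 2  [load 750/800]
  150 → disc 1  [load 750/800]
  150 → disc 3 (new)  [load 150/800]
  100 → disc 3  [load 250/800]
  100 → disc 3  [load 350/800]
3 discs opened.

3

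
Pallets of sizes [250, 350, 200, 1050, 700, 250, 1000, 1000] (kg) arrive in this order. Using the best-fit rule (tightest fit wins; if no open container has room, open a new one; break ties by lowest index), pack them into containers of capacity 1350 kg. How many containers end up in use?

5

  250 → container 1 (new)  [load 250/1350]
  350 → container 1  [load 600/1350]
  200 → container 1  [load 800/1350]
  1050 → container 2 (new)  [load 1050/1350]
  700 → container 3 (new)  [load 700/1350]
  250 → container 2  [load 1300/1350]
  1000 → container 4 (new)  [load 1000/1350]
  1000 → container 5 (new)  [load 1000/1350]
5 containers opened.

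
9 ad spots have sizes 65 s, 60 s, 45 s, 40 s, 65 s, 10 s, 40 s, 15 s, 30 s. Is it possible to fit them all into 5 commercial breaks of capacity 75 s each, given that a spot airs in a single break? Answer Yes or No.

No

Total = 370 s; ⌈370/75⌉ = 5.
6 ad spots each exceed half the capacity and cannot share a break, forcing at least 6 commercial breaks.
At least 6 commercial breaks are required, but only 5 are allowed.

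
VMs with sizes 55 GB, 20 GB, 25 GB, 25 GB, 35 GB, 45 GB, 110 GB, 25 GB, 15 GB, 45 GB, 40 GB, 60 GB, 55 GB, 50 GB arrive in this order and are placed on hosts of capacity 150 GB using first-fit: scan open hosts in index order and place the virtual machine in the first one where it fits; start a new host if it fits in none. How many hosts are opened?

5

  55 → host 1 (new)  [load 55/150]
  20 → host 1  [load 75/150]
  25 → host 1  [load 100/150]
  25 → host 1  [load 125/150]
  35 → host 2 (new)  [load 35/150]
  45 → host 2  [load 80/150]
  110 → host 3 (new)  [load 110/150]
  25 → host 1  [load 150/150]
  15 → host 2  [load 95/150]
  45 → host 2  [load 140/150]
  40 → host 3  [load 150/150]
  60 → host 4 (new)  [load 60/150]
  55 → host 4  [load 115/150]
  50 → host 5 (new)  [load 50/150]
5 hosts opened.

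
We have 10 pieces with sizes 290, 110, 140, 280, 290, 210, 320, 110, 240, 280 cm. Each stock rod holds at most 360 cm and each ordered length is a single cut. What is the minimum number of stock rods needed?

8

Total = 320 + 290 + 290 + 280 + 280 + 240 + 210 + 140 + 110 + 110 = 2270 cm.
Lower bound: ⌈2270/360⌉ = 7 stock rods.
A packing using 8 stock rods:
  stock rod 1: 320 = 320
  stock rod 2: 290 = 290
  stock rod 3: 290 = 290
  stock rod 4: 280 = 280
  stock rod 5: 280 = 280
  stock rod 6: 240 + 110 = 350
  stock rod 7: 210 + 140 = 350
  stock rod 8: 110 = 110
No arrangement into 7 stock rods stays within capacity, so 8 is optimal.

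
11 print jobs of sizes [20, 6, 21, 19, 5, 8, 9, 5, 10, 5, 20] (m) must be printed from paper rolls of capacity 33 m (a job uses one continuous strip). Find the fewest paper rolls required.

4

Total = 21 + 20 + 20 + 19 + 10 + 9 + 8 + 6 + 5 + 5 + 5 = 128 m.
Lower bound: ⌈128/33⌉ = 4 paper rolls.
A packing using 4 paper rolls:
  roll 1: 21 + 10 = 31
  roll 2: 20 + 8 + 5 = 33
  roll 3: 20 + 6 + 5 = 31
  roll 4: 19 + 9 + 5 = 33
This matches the lower bound, so 4 is optimal.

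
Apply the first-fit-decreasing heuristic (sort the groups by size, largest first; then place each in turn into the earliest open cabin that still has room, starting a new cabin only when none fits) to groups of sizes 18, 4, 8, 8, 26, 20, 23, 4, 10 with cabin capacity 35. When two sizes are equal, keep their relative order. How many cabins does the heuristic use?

Sorted descending: 26, 23, 20, 18, 10, 8, 8, 4, 4.
  26 → cabin 1 (new)  [load 26/35]
  23 → cabin 2 (new)  [load 23/35]
  20 → cabin 3 (new)  [load 20/35]
  18 → cabin 4 (new)  [load 18/35]
  10 → cabin 2  [load 33/35]
  8 → cabin 1  [load 34/35]
  8 → cabin 3  [load 28/35]
  4 → cabin 3  [load 32/35]
  4 → cabin 4  [load 22/35]
4 cabins opened.

4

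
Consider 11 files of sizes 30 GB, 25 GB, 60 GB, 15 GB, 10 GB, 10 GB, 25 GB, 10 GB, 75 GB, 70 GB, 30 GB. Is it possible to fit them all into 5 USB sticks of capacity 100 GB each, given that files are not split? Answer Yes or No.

Yes

A valid assignment using 4 USB sticks:
  USB stick 1: 75 + 25 = 100
  USB stick 2: 70 + 30 = 100
  USB stick 3: 60 + 30 + 10 = 100
  USB stick 4: 25 + 15 + 10 + 10 = 60
That uses only 4 ≤ 5, so 5 USB sticks are enough.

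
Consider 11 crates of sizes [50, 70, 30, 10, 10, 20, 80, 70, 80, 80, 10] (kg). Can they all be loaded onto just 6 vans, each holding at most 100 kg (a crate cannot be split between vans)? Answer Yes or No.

A valid assignment using 6 vans:
  van 1: 80 + 20 = 100
  van 2: 80 + 10 + 10 = 100
  van 3: 80 + 10 = 90
  van 4: 70 + 30 = 100
  van 5: 70 = 70
  van 6: 50 = 50
Every load is within 100 kg, so 6 vans suffice.

Yes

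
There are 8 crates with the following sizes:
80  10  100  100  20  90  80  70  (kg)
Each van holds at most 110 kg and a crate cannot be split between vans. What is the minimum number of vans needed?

Total = 100 + 100 + 90 + 80 + 80 + 70 + 20 + 10 = 550 kg.
Lower bound: ⌈550/110⌉ = 5 vans.
Also, 6 crates each exceed 55 kg, and no two of those can share a van, so at least 6 vans are needed.
A packing using 6 vans:
  van 1: 100 + 10 = 110
  van 2: 100 = 100
  van 3: 90 + 20 = 110
  van 4: 80 = 80
  van 5: 80 = 80
  van 6: 70 = 70
This matches the lower bound, so 6 is optimal.

6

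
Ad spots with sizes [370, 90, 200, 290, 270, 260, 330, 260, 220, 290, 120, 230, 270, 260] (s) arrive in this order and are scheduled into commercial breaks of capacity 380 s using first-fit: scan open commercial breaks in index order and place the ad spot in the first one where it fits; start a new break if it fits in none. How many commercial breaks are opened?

12

  370 → break 1 (new)  [load 370/380]
  90 → break 2 (new)  [load 90/380]
  200 → break 2  [load 290/380]
  290 → break 3 (new)  [load 290/380]
  270 → break 4 (new)  [load 270/380]
  260 → break 5 (new)  [load 260/380]
  330 → break 6 (new)  [load 330/380]
  260 → break 7 (new)  [load 260/380]
  220 → break 8 (new)  [load 220/380]
  290 → break 9 (new)  [load 290/380]
  120 → break 5  [load 380/380]
  230 → break 10 (new)  [load 230/380]
  270 → break 11 (new)  [load 270/380]
  260 → break 12 (new)  [load 260/380]
12 commercial breaks opened.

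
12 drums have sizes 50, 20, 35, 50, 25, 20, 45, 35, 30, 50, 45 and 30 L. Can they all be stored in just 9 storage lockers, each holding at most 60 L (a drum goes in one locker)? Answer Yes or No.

Yes

A valid assignment using 9 storage lockers:
  locker 1: 50 = 50
  locker 2: 50 = 50
  locker 3: 50 = 50
  locker 4: 45 = 45
  locker 5: 45 = 45
  locker 6: 35 + 25 = 60
  locker 7: 35 + 20 = 55
  locker 8: 30 + 30 = 60
  locker 9: 20 = 20
Every load is within 60 L, so 9 storage lockers suffice.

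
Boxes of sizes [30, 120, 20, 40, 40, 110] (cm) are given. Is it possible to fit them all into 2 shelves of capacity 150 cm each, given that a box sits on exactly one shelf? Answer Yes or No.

Total = 360 cm; ⌈360/150⌉ = 3.
At least 3 shelves are required, but only 2 are allowed.

No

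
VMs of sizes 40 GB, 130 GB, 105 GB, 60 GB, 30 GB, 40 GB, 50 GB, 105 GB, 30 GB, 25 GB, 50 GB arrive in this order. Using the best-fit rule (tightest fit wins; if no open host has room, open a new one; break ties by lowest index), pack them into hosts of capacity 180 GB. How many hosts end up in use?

  40 → host 1 (new)  [load 40/180]
  130 → host 1  [load 170/180]
  105 → host 2 (new)  [load 105/180]
  60 → host 2  [load 165/180]
  30 → host 3 (new)  [load 30/180]
  40 → host 3  [load 70/180]
  50 → host 3  [load 120/180]
  105 → host 4 (new)  [load 105/180]
  30 → host 3  [load 150/180]
  25 → host 3  [load 175/180]
  50 → host 4  [load 155/180]
4 hosts opened.

4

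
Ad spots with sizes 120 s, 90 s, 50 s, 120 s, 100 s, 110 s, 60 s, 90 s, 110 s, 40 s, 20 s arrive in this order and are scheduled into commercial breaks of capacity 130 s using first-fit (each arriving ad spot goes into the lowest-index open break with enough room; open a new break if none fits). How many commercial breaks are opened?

  120 → break 1 (new)  [load 120/130]
  90 → break 2 (new)  [load 90/130]
  50 → break 3 (new)  [load 50/130]
  120 → break 4 (new)  [load 120/130]
  100 → break 5 (new)  [load 100/130]
  110 → break 6 (new)  [load 110/130]
  60 → break 3  [load 110/130]
  90 → break 7 (new)  [load 90/130]
  110 → break 8 (new)  [load 110/130]
  40 → break 2  [load 130/130]
  20 → break 3  [load 130/130]
8 commercial breaks opened.

8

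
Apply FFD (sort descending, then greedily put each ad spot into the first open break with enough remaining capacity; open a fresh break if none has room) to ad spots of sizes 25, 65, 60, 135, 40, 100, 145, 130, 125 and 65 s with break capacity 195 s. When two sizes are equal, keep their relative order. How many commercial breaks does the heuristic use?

Sorted descending: 145, 135, 130, 125, 100, 65, 65, 60, 40, 25.
  145 → break 1 (new)  [load 145/195]
  135 → break 2 (new)  [load 135/195]
  130 → break 3 (new)  [load 130/195]
  125 → break 4 (new)  [load 125/195]
  100 → break 5 (new)  [load 100/195]
  65 → break 3  [load 195/195]
  65 → break 4  [load 190/195]
  60 → break 2  [load 195/195]
  40 → break 1  [load 185/195]
  25 → break 5  [load 125/195]
5 commercial breaks opened.

5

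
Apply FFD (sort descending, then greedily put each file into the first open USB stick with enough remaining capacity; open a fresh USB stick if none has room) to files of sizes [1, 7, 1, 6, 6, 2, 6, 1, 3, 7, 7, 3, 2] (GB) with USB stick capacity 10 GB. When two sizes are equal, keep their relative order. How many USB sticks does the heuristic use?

6

Sorted descending: 7, 7, 7, 6, 6, 6, 3, 3, 2, 2, 1, 1, 1.
  7 → USB stick 1 (new)  [load 7/10]
  7 → USB stick 2 (new)  [load 7/10]
  7 → USB stick 3 (new)  [load 7/10]
  6 → USB stick 4 (new)  [load 6/10]
  6 → USB stick 5 (new)  [load 6/10]
  6 → USB stick 6 (new)  [load 6/10]
  3 → USB stick 1  [load 10/10]
  3 → USB stick 2  [load 10/10]
  2 → USB stick 3  [load 9/10]
  2 → USB stick 4  [load 8/10]
  1 → USB stick 3  [load 10/10]
  1 → USB stick 4  [load 9/10]
  1 → USB stick 4  [load 10/10]
6 USB sticks opened.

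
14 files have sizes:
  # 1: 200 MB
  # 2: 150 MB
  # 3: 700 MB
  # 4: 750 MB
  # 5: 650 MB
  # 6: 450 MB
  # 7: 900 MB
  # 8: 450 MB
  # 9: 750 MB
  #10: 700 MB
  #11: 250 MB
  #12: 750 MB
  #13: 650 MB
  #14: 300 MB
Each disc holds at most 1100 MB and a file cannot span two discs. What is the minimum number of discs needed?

Total = 900 + 750 + 750 + 750 + 700 + 700 + 650 + 650 + 450 + 450 + 300 + 250 + 200 + 150 = 7650 MB.
Lower bound: ⌈7650/1100⌉ = 7 discs.
Also, 8 files each exceed 550 MB, and no two of those can share a disc, so at least 8 discs are needed.
A packing using 8 discs:
  disc 1: 900 + 200 = 1100
  disc 2: 750 + 300 = 1050
  disc 3: 750 + 250 = 1000
  disc 4: 750 + 150 = 900
  disc 5: 700 = 700
  disc 6: 700 = 700
  disc 7: 650 + 450 = 1100
  disc 8: 650 + 450 = 1100
This matches the lower bound, so 8 is optimal.

8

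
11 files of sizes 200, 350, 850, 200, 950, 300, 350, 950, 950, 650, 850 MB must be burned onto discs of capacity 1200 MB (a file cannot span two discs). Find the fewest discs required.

6

Total = 950 + 950 + 950 + 850 + 850 + 650 + 350 + 350 + 300 + 200 + 200 = 6600 MB.
Lower bound: ⌈6600/1200⌉ = 6 discs.
A packing using 6 discs:
  disc 1: 950 + 200 = 1150
  disc 2: 950 + 200 = 1150
  disc 3: 950 = 950
  disc 4: 850 + 350 = 1200
  disc 5: 850 + 350 = 1200
  disc 6: 650 + 300 = 950
This matches the lower bound, so 6 is optimal.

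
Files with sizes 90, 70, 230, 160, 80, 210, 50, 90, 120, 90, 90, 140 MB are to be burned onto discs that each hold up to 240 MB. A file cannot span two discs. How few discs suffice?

7

Total = 230 + 210 + 160 + 140 + 120 + 90 + 90 + 90 + 90 + 80 + 70 + 50 = 1420 MB.
Lower bound: ⌈1420/240⌉ = 6 discs.
A packing using 7 discs:
  disc 1: 230 = 230
  disc 2: 210 = 210
  disc 3: 160 + 80 = 240
  disc 4: 140 + 90 = 230
  disc 5: 120 + 90 = 210
  disc 6: 90 + 90 + 50 = 230
  disc 7: 70 = 70
No arrangement into 6 discs stays within capacity, so 7 is optimal.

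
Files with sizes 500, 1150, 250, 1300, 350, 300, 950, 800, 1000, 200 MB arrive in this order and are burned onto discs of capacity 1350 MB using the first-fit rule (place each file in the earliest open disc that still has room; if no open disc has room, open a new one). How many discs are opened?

6

  500 → disc 1 (new)  [load 500/1350]
  1150 → disc 2 (new)  [load 1150/1350]
  250 → disc 1  [load 750/1350]
  1300 → disc 3 (new)  [load 1300/1350]
  350 → disc 1  [load 1100/1350]
  300 → disc 4 (new)  [load 300/1350]
  950 → disc 4  [load 1250/1350]
  800 → disc 5 (new)  [load 800/1350]
  1000 → disc 6 (new)  [load 1000/1350]
  200 → disc 1  [load 1300/1350]
6 discs opened.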